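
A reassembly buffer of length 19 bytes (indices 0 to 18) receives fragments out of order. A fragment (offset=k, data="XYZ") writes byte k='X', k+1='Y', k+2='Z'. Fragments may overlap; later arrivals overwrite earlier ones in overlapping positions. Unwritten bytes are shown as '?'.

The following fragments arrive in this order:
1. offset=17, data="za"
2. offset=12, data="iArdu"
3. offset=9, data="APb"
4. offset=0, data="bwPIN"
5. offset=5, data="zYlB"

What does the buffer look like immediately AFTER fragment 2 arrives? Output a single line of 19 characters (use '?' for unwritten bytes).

Fragment 1: offset=17 data="za" -> buffer=?????????????????za
Fragment 2: offset=12 data="iArdu" -> buffer=????????????iArduza

Answer: ????????????iArduza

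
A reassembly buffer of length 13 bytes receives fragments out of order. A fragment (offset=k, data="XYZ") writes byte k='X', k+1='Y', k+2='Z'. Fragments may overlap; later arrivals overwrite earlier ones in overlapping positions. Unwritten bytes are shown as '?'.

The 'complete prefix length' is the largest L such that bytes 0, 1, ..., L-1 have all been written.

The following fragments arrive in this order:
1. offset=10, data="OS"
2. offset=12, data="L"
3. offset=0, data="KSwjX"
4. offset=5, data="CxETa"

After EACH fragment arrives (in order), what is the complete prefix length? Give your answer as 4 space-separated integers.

Answer: 0 0 5 13

Derivation:
Fragment 1: offset=10 data="OS" -> buffer=??????????OS? -> prefix_len=0
Fragment 2: offset=12 data="L" -> buffer=??????????OSL -> prefix_len=0
Fragment 3: offset=0 data="KSwjX" -> buffer=KSwjX?????OSL -> prefix_len=5
Fragment 4: offset=5 data="CxETa" -> buffer=KSwjXCxETaOSL -> prefix_len=13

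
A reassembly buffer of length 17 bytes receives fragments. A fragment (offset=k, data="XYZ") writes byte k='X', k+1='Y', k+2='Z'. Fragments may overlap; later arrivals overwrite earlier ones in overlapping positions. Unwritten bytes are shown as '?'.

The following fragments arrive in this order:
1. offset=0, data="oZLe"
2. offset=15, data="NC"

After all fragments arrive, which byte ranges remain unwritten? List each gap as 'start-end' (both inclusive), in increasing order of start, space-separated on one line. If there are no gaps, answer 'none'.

Answer: 4-14

Derivation:
Fragment 1: offset=0 len=4
Fragment 2: offset=15 len=2
Gaps: 4-14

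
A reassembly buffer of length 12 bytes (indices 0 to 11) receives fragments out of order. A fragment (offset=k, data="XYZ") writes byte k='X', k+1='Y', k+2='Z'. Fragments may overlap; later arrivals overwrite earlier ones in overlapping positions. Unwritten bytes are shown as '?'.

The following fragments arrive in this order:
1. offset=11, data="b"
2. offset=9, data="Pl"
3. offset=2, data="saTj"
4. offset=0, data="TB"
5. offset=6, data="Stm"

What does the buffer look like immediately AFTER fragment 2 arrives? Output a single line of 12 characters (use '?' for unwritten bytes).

Answer: ?????????Plb

Derivation:
Fragment 1: offset=11 data="b" -> buffer=???????????b
Fragment 2: offset=9 data="Pl" -> buffer=?????????Plb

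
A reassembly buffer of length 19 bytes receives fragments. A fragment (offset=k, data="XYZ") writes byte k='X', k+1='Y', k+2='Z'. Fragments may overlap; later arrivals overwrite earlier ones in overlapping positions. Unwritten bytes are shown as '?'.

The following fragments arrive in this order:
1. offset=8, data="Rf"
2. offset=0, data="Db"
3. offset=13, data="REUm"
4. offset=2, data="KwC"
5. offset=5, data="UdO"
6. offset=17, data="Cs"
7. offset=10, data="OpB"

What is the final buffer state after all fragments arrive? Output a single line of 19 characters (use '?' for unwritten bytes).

Answer: DbKwCUdORfOpBREUmCs

Derivation:
Fragment 1: offset=8 data="Rf" -> buffer=????????Rf?????????
Fragment 2: offset=0 data="Db" -> buffer=Db??????Rf?????????
Fragment 3: offset=13 data="REUm" -> buffer=Db??????Rf???REUm??
Fragment 4: offset=2 data="KwC" -> buffer=DbKwC???Rf???REUm??
Fragment 5: offset=5 data="UdO" -> buffer=DbKwCUdORf???REUm??
Fragment 6: offset=17 data="Cs" -> buffer=DbKwCUdORf???REUmCs
Fragment 7: offset=10 data="OpB" -> buffer=DbKwCUdORfOpBREUmCs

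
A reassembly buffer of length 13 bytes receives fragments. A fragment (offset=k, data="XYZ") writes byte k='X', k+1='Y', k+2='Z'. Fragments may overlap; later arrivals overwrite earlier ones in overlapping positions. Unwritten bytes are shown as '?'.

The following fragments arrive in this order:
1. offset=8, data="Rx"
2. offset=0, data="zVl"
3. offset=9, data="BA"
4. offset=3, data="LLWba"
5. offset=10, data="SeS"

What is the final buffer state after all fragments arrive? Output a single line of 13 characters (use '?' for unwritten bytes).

Answer: zVlLLWbaRBSeS

Derivation:
Fragment 1: offset=8 data="Rx" -> buffer=????????Rx???
Fragment 2: offset=0 data="zVl" -> buffer=zVl?????Rx???
Fragment 3: offset=9 data="BA" -> buffer=zVl?????RBA??
Fragment 4: offset=3 data="LLWba" -> buffer=zVlLLWbaRBA??
Fragment 5: offset=10 data="SeS" -> buffer=zVlLLWbaRBSeS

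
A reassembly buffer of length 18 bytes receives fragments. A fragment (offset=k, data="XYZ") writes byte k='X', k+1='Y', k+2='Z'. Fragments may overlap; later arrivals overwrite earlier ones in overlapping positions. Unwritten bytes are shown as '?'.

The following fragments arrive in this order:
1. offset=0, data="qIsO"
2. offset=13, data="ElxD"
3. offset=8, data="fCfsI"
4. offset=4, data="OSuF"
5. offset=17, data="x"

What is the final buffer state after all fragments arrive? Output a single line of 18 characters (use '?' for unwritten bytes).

Fragment 1: offset=0 data="qIsO" -> buffer=qIsO??????????????
Fragment 2: offset=13 data="ElxD" -> buffer=qIsO?????????ElxD?
Fragment 3: offset=8 data="fCfsI" -> buffer=qIsO????fCfsIElxD?
Fragment 4: offset=4 data="OSuF" -> buffer=qIsOOSuFfCfsIElxD?
Fragment 5: offset=17 data="x" -> buffer=qIsOOSuFfCfsIElxDx

Answer: qIsOOSuFfCfsIElxDx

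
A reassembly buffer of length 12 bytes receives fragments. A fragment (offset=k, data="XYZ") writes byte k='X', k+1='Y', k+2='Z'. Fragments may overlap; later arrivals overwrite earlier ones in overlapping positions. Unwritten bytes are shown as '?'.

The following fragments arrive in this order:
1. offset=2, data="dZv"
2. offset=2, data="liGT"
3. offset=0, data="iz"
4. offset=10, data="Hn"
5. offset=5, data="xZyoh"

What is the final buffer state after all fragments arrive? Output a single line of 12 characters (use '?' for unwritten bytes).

Answer: izliGxZyohHn

Derivation:
Fragment 1: offset=2 data="dZv" -> buffer=??dZv???????
Fragment 2: offset=2 data="liGT" -> buffer=??liGT??????
Fragment 3: offset=0 data="iz" -> buffer=izliGT??????
Fragment 4: offset=10 data="Hn" -> buffer=izliGT????Hn
Fragment 5: offset=5 data="xZyoh" -> buffer=izliGxZyohHn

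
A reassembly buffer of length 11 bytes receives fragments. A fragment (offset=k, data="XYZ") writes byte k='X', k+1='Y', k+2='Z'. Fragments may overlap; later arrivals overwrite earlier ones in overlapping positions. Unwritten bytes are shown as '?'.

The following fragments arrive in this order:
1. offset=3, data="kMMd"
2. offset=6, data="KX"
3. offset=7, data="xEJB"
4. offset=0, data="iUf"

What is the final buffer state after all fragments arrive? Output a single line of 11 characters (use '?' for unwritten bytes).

Fragment 1: offset=3 data="kMMd" -> buffer=???kMMd????
Fragment 2: offset=6 data="KX" -> buffer=???kMMKX???
Fragment 3: offset=7 data="xEJB" -> buffer=???kMMKxEJB
Fragment 4: offset=0 data="iUf" -> buffer=iUfkMMKxEJB

Answer: iUfkMMKxEJB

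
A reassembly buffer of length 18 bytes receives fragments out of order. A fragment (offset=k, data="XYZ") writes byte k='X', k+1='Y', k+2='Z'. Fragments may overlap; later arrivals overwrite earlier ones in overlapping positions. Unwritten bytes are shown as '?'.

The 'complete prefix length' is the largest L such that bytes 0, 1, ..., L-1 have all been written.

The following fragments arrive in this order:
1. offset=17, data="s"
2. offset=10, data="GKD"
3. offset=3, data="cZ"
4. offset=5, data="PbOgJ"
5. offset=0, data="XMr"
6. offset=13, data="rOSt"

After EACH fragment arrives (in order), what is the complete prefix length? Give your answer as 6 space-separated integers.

Answer: 0 0 0 0 13 18

Derivation:
Fragment 1: offset=17 data="s" -> buffer=?????????????????s -> prefix_len=0
Fragment 2: offset=10 data="GKD" -> buffer=??????????GKD????s -> prefix_len=0
Fragment 3: offset=3 data="cZ" -> buffer=???cZ?????GKD????s -> prefix_len=0
Fragment 4: offset=5 data="PbOgJ" -> buffer=???cZPbOgJGKD????s -> prefix_len=0
Fragment 5: offset=0 data="XMr" -> buffer=XMrcZPbOgJGKD????s -> prefix_len=13
Fragment 6: offset=13 data="rOSt" -> buffer=XMrcZPbOgJGKDrOSts -> prefix_len=18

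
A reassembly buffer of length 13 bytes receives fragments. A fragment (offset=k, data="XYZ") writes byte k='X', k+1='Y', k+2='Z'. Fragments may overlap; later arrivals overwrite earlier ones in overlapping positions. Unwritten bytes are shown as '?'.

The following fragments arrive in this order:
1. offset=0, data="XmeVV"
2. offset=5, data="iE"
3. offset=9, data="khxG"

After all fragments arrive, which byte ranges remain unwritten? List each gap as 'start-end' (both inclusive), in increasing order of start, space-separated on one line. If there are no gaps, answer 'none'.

Fragment 1: offset=0 len=5
Fragment 2: offset=5 len=2
Fragment 3: offset=9 len=4
Gaps: 7-8

Answer: 7-8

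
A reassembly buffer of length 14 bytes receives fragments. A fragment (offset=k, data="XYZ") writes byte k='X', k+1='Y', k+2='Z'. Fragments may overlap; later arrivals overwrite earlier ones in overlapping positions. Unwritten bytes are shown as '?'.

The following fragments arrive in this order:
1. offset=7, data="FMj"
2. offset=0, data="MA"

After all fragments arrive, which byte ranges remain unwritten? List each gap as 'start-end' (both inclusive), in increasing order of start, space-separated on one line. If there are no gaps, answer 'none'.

Fragment 1: offset=7 len=3
Fragment 2: offset=0 len=2
Gaps: 2-6 10-13

Answer: 2-6 10-13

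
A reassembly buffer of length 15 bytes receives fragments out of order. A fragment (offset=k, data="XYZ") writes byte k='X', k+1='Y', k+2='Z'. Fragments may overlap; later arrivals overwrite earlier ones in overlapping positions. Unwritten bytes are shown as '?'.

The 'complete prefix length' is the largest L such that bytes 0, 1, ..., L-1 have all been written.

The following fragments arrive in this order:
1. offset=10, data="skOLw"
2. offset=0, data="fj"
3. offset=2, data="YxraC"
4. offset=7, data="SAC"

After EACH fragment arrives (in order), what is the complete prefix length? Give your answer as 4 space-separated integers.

Fragment 1: offset=10 data="skOLw" -> buffer=??????????skOLw -> prefix_len=0
Fragment 2: offset=0 data="fj" -> buffer=fj????????skOLw -> prefix_len=2
Fragment 3: offset=2 data="YxraC" -> buffer=fjYxraC???skOLw -> prefix_len=7
Fragment 4: offset=7 data="SAC" -> buffer=fjYxraCSACskOLw -> prefix_len=15

Answer: 0 2 7 15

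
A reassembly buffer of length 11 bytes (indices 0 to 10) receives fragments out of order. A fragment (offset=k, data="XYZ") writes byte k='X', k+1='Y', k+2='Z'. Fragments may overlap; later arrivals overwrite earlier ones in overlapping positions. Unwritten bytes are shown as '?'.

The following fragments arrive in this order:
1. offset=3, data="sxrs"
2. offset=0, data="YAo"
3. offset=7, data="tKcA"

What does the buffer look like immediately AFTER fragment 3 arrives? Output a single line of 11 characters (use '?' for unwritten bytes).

Fragment 1: offset=3 data="sxrs" -> buffer=???sxrs????
Fragment 2: offset=0 data="YAo" -> buffer=YAosxrs????
Fragment 3: offset=7 data="tKcA" -> buffer=YAosxrstKcA

Answer: YAosxrstKcA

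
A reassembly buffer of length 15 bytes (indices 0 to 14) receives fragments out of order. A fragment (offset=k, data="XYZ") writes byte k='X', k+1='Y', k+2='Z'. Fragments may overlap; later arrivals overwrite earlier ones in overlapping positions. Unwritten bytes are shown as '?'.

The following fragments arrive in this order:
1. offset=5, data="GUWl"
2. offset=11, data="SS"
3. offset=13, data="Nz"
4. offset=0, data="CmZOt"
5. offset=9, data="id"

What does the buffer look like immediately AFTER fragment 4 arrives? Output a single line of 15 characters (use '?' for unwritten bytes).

Fragment 1: offset=5 data="GUWl" -> buffer=?????GUWl??????
Fragment 2: offset=11 data="SS" -> buffer=?????GUWl??SS??
Fragment 3: offset=13 data="Nz" -> buffer=?????GUWl??SSNz
Fragment 4: offset=0 data="CmZOt" -> buffer=CmZOtGUWl??SSNz

Answer: CmZOtGUWl??SSNz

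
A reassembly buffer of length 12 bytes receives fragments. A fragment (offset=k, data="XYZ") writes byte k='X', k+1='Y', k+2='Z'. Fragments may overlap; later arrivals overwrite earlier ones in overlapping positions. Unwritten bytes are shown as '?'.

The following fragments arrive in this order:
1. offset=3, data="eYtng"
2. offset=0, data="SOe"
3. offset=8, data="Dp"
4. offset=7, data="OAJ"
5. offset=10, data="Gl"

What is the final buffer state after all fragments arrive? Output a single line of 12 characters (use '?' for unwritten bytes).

Fragment 1: offset=3 data="eYtng" -> buffer=???eYtng????
Fragment 2: offset=0 data="SOe" -> buffer=SOeeYtng????
Fragment 3: offset=8 data="Dp" -> buffer=SOeeYtngDp??
Fragment 4: offset=7 data="OAJ" -> buffer=SOeeYtnOAJ??
Fragment 5: offset=10 data="Gl" -> buffer=SOeeYtnOAJGl

Answer: SOeeYtnOAJGl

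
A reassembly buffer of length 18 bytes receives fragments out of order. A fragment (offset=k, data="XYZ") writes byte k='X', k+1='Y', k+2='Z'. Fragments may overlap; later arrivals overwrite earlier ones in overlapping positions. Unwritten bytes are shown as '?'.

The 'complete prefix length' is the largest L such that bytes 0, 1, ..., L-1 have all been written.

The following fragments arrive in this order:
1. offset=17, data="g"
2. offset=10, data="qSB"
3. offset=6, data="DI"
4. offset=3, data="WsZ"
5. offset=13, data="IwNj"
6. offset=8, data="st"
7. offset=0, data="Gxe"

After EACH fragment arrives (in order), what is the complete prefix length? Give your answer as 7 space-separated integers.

Answer: 0 0 0 0 0 0 18

Derivation:
Fragment 1: offset=17 data="g" -> buffer=?????????????????g -> prefix_len=0
Fragment 2: offset=10 data="qSB" -> buffer=??????????qSB????g -> prefix_len=0
Fragment 3: offset=6 data="DI" -> buffer=??????DI??qSB????g -> prefix_len=0
Fragment 4: offset=3 data="WsZ" -> buffer=???WsZDI??qSB????g -> prefix_len=0
Fragment 5: offset=13 data="IwNj" -> buffer=???WsZDI??qSBIwNjg -> prefix_len=0
Fragment 6: offset=8 data="st" -> buffer=???WsZDIstqSBIwNjg -> prefix_len=0
Fragment 7: offset=0 data="Gxe" -> buffer=GxeWsZDIstqSBIwNjg -> prefix_len=18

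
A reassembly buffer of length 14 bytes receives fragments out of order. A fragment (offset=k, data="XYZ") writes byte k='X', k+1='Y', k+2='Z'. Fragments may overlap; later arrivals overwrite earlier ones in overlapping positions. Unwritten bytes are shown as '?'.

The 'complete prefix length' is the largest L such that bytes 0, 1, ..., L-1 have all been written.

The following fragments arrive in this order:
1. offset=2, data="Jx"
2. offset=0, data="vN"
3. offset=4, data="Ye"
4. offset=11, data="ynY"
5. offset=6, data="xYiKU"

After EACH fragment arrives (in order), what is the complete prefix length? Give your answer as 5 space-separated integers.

Fragment 1: offset=2 data="Jx" -> buffer=??Jx?????????? -> prefix_len=0
Fragment 2: offset=0 data="vN" -> buffer=vNJx?????????? -> prefix_len=4
Fragment 3: offset=4 data="Ye" -> buffer=vNJxYe???????? -> prefix_len=6
Fragment 4: offset=11 data="ynY" -> buffer=vNJxYe?????ynY -> prefix_len=6
Fragment 5: offset=6 data="xYiKU" -> buffer=vNJxYexYiKUynY -> prefix_len=14

Answer: 0 4 6 6 14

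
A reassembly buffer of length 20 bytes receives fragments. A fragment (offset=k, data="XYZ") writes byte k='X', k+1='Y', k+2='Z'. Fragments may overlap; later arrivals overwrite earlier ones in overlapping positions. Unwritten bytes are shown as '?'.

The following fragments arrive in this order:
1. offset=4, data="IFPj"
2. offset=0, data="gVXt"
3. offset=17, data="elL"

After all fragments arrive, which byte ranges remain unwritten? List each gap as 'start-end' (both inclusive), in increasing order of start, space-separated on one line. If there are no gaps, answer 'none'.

Answer: 8-16

Derivation:
Fragment 1: offset=4 len=4
Fragment 2: offset=0 len=4
Fragment 3: offset=17 len=3
Gaps: 8-16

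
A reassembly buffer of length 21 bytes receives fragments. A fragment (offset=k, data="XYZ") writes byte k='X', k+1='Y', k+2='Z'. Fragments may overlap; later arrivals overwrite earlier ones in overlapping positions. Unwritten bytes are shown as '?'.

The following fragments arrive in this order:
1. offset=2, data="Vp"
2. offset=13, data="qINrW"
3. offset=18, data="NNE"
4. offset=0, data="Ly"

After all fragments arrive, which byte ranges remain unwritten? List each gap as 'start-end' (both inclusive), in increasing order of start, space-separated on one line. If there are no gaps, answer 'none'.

Fragment 1: offset=2 len=2
Fragment 2: offset=13 len=5
Fragment 3: offset=18 len=3
Fragment 4: offset=0 len=2
Gaps: 4-12

Answer: 4-12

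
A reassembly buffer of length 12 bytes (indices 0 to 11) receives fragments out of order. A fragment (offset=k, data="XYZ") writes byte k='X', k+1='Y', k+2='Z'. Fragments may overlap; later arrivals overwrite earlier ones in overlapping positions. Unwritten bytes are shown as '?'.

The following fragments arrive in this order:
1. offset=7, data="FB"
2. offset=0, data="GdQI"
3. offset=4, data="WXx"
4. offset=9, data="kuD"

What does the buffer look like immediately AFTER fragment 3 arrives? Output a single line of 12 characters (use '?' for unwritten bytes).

Fragment 1: offset=7 data="FB" -> buffer=???????FB???
Fragment 2: offset=0 data="GdQI" -> buffer=GdQI???FB???
Fragment 3: offset=4 data="WXx" -> buffer=GdQIWXxFB???

Answer: GdQIWXxFB???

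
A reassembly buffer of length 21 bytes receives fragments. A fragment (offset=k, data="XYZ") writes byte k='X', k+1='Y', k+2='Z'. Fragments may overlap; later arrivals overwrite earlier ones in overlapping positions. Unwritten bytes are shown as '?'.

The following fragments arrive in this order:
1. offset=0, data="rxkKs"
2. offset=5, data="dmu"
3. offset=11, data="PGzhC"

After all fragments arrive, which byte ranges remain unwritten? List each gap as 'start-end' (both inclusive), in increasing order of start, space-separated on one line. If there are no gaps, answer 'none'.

Fragment 1: offset=0 len=5
Fragment 2: offset=5 len=3
Fragment 3: offset=11 len=5
Gaps: 8-10 16-20

Answer: 8-10 16-20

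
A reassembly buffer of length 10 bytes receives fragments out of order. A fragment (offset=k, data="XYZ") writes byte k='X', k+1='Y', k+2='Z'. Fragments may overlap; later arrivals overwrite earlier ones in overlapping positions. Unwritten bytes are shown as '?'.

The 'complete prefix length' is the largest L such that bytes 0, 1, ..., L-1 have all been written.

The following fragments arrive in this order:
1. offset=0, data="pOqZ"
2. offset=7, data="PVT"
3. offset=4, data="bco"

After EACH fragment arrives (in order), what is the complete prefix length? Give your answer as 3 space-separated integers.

Answer: 4 4 10

Derivation:
Fragment 1: offset=0 data="pOqZ" -> buffer=pOqZ?????? -> prefix_len=4
Fragment 2: offset=7 data="PVT" -> buffer=pOqZ???PVT -> prefix_len=4
Fragment 3: offset=4 data="bco" -> buffer=pOqZbcoPVT -> prefix_len=10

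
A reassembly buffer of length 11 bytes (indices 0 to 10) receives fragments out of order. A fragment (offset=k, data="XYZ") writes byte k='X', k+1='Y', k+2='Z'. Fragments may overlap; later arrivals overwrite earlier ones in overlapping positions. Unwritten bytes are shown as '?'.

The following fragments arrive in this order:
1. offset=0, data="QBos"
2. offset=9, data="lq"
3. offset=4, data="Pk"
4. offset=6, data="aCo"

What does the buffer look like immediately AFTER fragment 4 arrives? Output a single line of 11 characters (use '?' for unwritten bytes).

Fragment 1: offset=0 data="QBos" -> buffer=QBos???????
Fragment 2: offset=9 data="lq" -> buffer=QBos?????lq
Fragment 3: offset=4 data="Pk" -> buffer=QBosPk???lq
Fragment 4: offset=6 data="aCo" -> buffer=QBosPkaColq

Answer: QBosPkaColq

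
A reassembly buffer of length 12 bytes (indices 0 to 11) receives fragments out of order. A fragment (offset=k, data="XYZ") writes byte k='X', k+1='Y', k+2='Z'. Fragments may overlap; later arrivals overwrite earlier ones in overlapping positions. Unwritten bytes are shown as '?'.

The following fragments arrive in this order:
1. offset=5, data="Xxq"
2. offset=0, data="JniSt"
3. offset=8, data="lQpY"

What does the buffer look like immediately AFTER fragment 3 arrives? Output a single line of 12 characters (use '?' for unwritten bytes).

Answer: JniStXxqlQpY

Derivation:
Fragment 1: offset=5 data="Xxq" -> buffer=?????Xxq????
Fragment 2: offset=0 data="JniSt" -> buffer=JniStXxq????
Fragment 3: offset=8 data="lQpY" -> buffer=JniStXxqlQpY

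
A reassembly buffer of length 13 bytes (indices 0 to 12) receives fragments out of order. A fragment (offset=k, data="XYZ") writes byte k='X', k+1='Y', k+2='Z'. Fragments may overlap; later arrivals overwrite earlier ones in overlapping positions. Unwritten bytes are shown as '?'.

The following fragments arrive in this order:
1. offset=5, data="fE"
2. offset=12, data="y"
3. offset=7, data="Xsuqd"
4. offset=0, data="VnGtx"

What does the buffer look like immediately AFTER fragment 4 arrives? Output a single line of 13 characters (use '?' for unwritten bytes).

Fragment 1: offset=5 data="fE" -> buffer=?????fE??????
Fragment 2: offset=12 data="y" -> buffer=?????fE?????y
Fragment 3: offset=7 data="Xsuqd" -> buffer=?????fEXsuqdy
Fragment 4: offset=0 data="VnGtx" -> buffer=VnGtxfEXsuqdy

Answer: VnGtxfEXsuqdy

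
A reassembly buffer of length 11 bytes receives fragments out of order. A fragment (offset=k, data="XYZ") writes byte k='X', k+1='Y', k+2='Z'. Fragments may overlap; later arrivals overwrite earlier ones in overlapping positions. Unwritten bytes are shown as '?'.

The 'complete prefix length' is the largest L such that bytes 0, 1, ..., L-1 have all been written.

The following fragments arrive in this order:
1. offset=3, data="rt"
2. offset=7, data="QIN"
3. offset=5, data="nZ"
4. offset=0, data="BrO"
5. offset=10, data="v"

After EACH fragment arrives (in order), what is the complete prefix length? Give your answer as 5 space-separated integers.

Fragment 1: offset=3 data="rt" -> buffer=???rt?????? -> prefix_len=0
Fragment 2: offset=7 data="QIN" -> buffer=???rt??QIN? -> prefix_len=0
Fragment 3: offset=5 data="nZ" -> buffer=???rtnZQIN? -> prefix_len=0
Fragment 4: offset=0 data="BrO" -> buffer=BrOrtnZQIN? -> prefix_len=10
Fragment 5: offset=10 data="v" -> buffer=BrOrtnZQINv -> prefix_len=11

Answer: 0 0 0 10 11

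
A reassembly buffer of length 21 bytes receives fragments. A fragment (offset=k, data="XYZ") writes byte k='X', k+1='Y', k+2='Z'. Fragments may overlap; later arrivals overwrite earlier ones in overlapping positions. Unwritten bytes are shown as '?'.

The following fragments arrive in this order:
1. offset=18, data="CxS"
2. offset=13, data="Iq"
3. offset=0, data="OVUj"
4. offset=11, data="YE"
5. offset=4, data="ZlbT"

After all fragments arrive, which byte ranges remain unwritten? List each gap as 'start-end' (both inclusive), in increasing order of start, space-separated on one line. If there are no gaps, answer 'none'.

Fragment 1: offset=18 len=3
Fragment 2: offset=13 len=2
Fragment 3: offset=0 len=4
Fragment 4: offset=11 len=2
Fragment 5: offset=4 len=4
Gaps: 8-10 15-17

Answer: 8-10 15-17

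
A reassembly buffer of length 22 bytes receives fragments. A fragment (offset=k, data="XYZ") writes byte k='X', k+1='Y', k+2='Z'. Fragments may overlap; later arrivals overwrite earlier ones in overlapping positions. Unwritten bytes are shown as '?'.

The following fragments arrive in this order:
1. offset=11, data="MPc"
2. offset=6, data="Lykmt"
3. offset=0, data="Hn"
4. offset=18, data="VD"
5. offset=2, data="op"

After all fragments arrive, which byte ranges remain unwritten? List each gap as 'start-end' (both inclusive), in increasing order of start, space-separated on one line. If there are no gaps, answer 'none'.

Fragment 1: offset=11 len=3
Fragment 2: offset=6 len=5
Fragment 3: offset=0 len=2
Fragment 4: offset=18 len=2
Fragment 5: offset=2 len=2
Gaps: 4-5 14-17 20-21

Answer: 4-5 14-17 20-21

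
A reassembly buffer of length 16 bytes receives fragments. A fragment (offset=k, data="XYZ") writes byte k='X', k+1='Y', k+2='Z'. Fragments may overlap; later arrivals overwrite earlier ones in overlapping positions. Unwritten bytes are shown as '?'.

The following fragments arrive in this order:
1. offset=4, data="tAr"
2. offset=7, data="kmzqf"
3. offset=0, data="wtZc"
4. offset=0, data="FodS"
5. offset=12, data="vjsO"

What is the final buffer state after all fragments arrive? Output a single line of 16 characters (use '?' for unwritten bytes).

Fragment 1: offset=4 data="tAr" -> buffer=????tAr?????????
Fragment 2: offset=7 data="kmzqf" -> buffer=????tArkmzqf????
Fragment 3: offset=0 data="wtZc" -> buffer=wtZctArkmzqf????
Fragment 4: offset=0 data="FodS" -> buffer=FodStArkmzqf????
Fragment 5: offset=12 data="vjsO" -> buffer=FodStArkmzqfvjsO

Answer: FodStArkmzqfvjsO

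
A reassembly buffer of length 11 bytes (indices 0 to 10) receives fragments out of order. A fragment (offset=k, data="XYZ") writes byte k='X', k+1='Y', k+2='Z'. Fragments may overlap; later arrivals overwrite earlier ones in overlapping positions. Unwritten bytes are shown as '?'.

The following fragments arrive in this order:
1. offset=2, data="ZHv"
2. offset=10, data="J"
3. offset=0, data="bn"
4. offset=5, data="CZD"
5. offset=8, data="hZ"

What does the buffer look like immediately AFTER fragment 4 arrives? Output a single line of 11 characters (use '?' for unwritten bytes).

Fragment 1: offset=2 data="ZHv" -> buffer=??ZHv??????
Fragment 2: offset=10 data="J" -> buffer=??ZHv?????J
Fragment 3: offset=0 data="bn" -> buffer=bnZHv?????J
Fragment 4: offset=5 data="CZD" -> buffer=bnZHvCZD??J

Answer: bnZHvCZD??J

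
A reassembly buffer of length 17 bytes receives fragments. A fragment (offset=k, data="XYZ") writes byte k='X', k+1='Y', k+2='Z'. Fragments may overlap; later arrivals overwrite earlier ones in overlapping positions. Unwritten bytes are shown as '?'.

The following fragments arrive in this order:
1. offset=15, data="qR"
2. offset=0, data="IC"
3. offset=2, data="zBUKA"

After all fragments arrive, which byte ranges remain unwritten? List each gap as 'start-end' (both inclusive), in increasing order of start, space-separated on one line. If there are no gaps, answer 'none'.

Fragment 1: offset=15 len=2
Fragment 2: offset=0 len=2
Fragment 3: offset=2 len=5
Gaps: 7-14

Answer: 7-14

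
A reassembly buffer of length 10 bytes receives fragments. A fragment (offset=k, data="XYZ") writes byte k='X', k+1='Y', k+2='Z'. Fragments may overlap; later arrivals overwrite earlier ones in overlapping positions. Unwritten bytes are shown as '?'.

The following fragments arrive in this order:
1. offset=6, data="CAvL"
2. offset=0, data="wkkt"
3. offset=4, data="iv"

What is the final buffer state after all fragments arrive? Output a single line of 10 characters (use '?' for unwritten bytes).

Answer: wkktivCAvL

Derivation:
Fragment 1: offset=6 data="CAvL" -> buffer=??????CAvL
Fragment 2: offset=0 data="wkkt" -> buffer=wkkt??CAvL
Fragment 3: offset=4 data="iv" -> buffer=wkktivCAvL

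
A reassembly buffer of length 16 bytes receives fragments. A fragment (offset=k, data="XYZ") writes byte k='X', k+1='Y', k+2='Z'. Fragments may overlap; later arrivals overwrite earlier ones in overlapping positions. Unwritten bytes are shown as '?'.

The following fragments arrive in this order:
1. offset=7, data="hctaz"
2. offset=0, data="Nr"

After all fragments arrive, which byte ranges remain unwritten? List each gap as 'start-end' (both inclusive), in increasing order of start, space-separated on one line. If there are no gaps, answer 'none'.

Answer: 2-6 12-15

Derivation:
Fragment 1: offset=7 len=5
Fragment 2: offset=0 len=2
Gaps: 2-6 12-15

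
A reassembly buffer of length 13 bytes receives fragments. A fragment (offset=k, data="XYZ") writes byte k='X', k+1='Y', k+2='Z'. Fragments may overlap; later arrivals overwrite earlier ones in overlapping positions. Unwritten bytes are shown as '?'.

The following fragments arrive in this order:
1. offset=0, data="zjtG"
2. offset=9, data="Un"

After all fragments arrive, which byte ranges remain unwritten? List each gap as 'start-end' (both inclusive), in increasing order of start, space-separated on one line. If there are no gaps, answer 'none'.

Answer: 4-8 11-12

Derivation:
Fragment 1: offset=0 len=4
Fragment 2: offset=9 len=2
Gaps: 4-8 11-12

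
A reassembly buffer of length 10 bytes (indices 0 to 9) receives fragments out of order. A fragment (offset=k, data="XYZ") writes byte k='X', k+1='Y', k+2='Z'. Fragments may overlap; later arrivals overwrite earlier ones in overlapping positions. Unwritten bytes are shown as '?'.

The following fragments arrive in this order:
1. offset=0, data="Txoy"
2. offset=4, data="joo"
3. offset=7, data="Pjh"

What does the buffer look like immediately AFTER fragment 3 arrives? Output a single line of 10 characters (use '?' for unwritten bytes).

Fragment 1: offset=0 data="Txoy" -> buffer=Txoy??????
Fragment 2: offset=4 data="joo" -> buffer=Txoyjoo???
Fragment 3: offset=7 data="Pjh" -> buffer=TxoyjooPjh

Answer: TxoyjooPjh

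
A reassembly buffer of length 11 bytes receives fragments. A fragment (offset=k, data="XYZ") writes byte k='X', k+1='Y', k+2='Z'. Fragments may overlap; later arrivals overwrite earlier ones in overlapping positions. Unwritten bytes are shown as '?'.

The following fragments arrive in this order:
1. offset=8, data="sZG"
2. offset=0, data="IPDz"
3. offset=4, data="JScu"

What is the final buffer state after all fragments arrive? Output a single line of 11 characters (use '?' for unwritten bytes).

Answer: IPDzJScusZG

Derivation:
Fragment 1: offset=8 data="sZG" -> buffer=????????sZG
Fragment 2: offset=0 data="IPDz" -> buffer=IPDz????sZG
Fragment 3: offset=4 data="JScu" -> buffer=IPDzJScusZG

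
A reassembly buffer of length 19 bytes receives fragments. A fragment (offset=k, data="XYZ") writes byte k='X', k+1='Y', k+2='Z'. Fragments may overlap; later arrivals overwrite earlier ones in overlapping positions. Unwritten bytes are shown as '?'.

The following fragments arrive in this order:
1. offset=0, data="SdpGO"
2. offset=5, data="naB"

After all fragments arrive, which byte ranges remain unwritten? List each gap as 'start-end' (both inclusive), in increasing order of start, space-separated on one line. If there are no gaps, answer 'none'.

Answer: 8-18

Derivation:
Fragment 1: offset=0 len=5
Fragment 2: offset=5 len=3
Gaps: 8-18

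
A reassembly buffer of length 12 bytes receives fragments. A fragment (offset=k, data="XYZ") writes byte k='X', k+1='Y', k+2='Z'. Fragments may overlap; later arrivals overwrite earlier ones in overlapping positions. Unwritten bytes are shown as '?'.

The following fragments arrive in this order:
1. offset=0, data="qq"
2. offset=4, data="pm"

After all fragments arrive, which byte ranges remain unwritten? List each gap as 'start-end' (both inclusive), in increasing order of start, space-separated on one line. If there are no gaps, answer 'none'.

Fragment 1: offset=0 len=2
Fragment 2: offset=4 len=2
Gaps: 2-3 6-11

Answer: 2-3 6-11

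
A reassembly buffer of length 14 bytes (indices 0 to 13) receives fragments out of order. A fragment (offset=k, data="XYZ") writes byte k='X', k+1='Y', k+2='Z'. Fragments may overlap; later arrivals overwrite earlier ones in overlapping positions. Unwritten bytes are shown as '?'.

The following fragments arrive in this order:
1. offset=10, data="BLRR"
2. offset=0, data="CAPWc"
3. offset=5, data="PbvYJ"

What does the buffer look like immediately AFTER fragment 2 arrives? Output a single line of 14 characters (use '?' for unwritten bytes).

Answer: CAPWc?????BLRR

Derivation:
Fragment 1: offset=10 data="BLRR" -> buffer=??????????BLRR
Fragment 2: offset=0 data="CAPWc" -> buffer=CAPWc?????BLRR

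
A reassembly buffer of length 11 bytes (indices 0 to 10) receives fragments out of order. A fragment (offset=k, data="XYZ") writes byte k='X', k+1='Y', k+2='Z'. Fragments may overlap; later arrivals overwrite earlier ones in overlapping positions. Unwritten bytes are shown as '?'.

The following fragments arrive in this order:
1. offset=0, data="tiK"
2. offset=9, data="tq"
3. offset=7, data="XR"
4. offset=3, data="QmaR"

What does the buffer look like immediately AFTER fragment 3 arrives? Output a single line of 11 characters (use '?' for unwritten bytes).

Fragment 1: offset=0 data="tiK" -> buffer=tiK????????
Fragment 2: offset=9 data="tq" -> buffer=tiK??????tq
Fragment 3: offset=7 data="XR" -> buffer=tiK????XRtq

Answer: tiK????XRtq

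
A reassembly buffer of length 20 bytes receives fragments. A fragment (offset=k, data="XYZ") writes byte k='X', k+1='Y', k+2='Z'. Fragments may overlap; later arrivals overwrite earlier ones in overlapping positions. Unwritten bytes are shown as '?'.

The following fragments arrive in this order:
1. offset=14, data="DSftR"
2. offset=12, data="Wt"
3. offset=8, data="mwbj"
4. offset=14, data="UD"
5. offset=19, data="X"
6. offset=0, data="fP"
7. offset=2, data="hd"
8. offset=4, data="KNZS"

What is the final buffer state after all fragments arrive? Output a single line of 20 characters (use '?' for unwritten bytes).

Answer: fPhdKNZSmwbjWtUDftRX

Derivation:
Fragment 1: offset=14 data="DSftR" -> buffer=??????????????DSftR?
Fragment 2: offset=12 data="Wt" -> buffer=????????????WtDSftR?
Fragment 3: offset=8 data="mwbj" -> buffer=????????mwbjWtDSftR?
Fragment 4: offset=14 data="UD" -> buffer=????????mwbjWtUDftR?
Fragment 5: offset=19 data="X" -> buffer=????????mwbjWtUDftRX
Fragment 6: offset=0 data="fP" -> buffer=fP??????mwbjWtUDftRX
Fragment 7: offset=2 data="hd" -> buffer=fPhd????mwbjWtUDftRX
Fragment 8: offset=4 data="KNZS" -> buffer=fPhdKNZSmwbjWtUDftRX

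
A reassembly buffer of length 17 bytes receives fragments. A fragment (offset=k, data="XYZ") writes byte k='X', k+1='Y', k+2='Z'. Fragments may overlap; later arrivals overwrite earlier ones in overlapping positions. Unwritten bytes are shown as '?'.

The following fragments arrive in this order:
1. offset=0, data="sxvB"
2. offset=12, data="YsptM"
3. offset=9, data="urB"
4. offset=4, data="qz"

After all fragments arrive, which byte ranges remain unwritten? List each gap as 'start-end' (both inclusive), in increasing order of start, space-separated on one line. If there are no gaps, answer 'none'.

Fragment 1: offset=0 len=4
Fragment 2: offset=12 len=5
Fragment 3: offset=9 len=3
Fragment 4: offset=4 len=2
Gaps: 6-8

Answer: 6-8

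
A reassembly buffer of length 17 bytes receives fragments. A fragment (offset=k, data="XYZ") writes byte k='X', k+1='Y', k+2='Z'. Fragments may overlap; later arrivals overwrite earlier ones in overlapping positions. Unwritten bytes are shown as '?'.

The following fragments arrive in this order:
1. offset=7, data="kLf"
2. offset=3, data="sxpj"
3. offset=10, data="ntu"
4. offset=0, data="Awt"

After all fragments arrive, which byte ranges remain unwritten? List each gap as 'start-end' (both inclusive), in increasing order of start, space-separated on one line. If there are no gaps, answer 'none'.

Answer: 13-16

Derivation:
Fragment 1: offset=7 len=3
Fragment 2: offset=3 len=4
Fragment 3: offset=10 len=3
Fragment 4: offset=0 len=3
Gaps: 13-16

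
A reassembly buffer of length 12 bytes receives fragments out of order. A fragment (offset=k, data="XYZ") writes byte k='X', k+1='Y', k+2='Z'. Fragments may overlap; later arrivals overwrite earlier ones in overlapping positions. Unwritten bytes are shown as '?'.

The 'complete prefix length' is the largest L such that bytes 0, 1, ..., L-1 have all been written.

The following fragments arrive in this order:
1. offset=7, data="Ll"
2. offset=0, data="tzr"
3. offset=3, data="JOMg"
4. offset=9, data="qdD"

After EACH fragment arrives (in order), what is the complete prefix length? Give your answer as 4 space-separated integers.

Answer: 0 3 9 12

Derivation:
Fragment 1: offset=7 data="Ll" -> buffer=???????Ll??? -> prefix_len=0
Fragment 2: offset=0 data="tzr" -> buffer=tzr????Ll??? -> prefix_len=3
Fragment 3: offset=3 data="JOMg" -> buffer=tzrJOMgLl??? -> prefix_len=9
Fragment 4: offset=9 data="qdD" -> buffer=tzrJOMgLlqdD -> prefix_len=12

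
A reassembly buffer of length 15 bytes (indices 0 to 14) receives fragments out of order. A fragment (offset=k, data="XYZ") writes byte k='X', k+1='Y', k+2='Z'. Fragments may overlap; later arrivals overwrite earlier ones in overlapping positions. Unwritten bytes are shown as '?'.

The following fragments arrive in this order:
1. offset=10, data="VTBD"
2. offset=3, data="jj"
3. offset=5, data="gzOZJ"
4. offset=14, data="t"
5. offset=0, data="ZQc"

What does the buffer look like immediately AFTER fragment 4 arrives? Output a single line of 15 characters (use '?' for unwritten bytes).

Fragment 1: offset=10 data="VTBD" -> buffer=??????????VTBD?
Fragment 2: offset=3 data="jj" -> buffer=???jj?????VTBD?
Fragment 3: offset=5 data="gzOZJ" -> buffer=???jjgzOZJVTBD?
Fragment 4: offset=14 data="t" -> buffer=???jjgzOZJVTBDt

Answer: ???jjgzOZJVTBDt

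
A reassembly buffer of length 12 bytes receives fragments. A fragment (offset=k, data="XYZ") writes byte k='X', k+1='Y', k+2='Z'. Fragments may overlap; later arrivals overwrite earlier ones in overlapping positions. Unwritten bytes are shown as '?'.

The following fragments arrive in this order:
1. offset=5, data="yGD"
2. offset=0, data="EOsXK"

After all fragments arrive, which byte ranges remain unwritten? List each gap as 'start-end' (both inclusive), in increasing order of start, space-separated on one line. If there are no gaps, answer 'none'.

Fragment 1: offset=5 len=3
Fragment 2: offset=0 len=5
Gaps: 8-11

Answer: 8-11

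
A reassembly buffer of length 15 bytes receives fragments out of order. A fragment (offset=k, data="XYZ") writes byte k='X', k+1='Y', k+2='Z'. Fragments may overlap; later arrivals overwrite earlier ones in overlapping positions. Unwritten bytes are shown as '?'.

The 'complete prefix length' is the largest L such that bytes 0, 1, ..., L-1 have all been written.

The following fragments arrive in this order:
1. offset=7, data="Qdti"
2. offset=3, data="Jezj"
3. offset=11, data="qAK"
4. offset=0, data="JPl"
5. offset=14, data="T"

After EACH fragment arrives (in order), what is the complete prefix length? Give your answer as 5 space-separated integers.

Answer: 0 0 0 14 15

Derivation:
Fragment 1: offset=7 data="Qdti" -> buffer=???????Qdti???? -> prefix_len=0
Fragment 2: offset=3 data="Jezj" -> buffer=???JezjQdti???? -> prefix_len=0
Fragment 3: offset=11 data="qAK" -> buffer=???JezjQdtiqAK? -> prefix_len=0
Fragment 4: offset=0 data="JPl" -> buffer=JPlJezjQdtiqAK? -> prefix_len=14
Fragment 5: offset=14 data="T" -> buffer=JPlJezjQdtiqAKT -> prefix_len=15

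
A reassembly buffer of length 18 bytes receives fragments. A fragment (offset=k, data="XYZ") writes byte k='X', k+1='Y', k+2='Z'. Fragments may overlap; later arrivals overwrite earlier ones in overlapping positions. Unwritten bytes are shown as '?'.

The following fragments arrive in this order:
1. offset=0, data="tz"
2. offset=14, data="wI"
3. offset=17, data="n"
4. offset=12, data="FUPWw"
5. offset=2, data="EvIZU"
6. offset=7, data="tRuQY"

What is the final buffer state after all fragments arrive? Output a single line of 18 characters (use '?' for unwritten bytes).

Answer: tzEvIZUtRuQYFUPWwn

Derivation:
Fragment 1: offset=0 data="tz" -> buffer=tz????????????????
Fragment 2: offset=14 data="wI" -> buffer=tz????????????wI??
Fragment 3: offset=17 data="n" -> buffer=tz????????????wI?n
Fragment 4: offset=12 data="FUPWw" -> buffer=tz??????????FUPWwn
Fragment 5: offset=2 data="EvIZU" -> buffer=tzEvIZU?????FUPWwn
Fragment 6: offset=7 data="tRuQY" -> buffer=tzEvIZUtRuQYFUPWwn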